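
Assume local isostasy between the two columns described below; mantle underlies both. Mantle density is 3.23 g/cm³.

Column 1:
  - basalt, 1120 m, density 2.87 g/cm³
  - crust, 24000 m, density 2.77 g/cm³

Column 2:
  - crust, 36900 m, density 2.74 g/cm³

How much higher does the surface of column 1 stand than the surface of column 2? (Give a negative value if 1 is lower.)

For any compensation level in the mantle, the mantle terms cancel and isostasy reduces to e = (Σt_1 − Σt_2) − (Σ(ρt)_1 − Σ(ρt)_2) / ρ_m.
Σt_1 = 25120 m; Σt_2 = 36900 m; Σ(ρt)_1 = 69694.4; Σ(ρt)_2 = 101106 (in m·g/cm³).
e = (25120 − 36900) − (69694.4 − 101106) / 3.23 = −2060 m.

−2060 m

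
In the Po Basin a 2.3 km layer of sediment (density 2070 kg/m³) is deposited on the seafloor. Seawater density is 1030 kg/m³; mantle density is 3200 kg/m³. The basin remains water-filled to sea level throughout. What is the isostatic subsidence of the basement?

Submarine loading: the sediment displaces seawater, and the subsidence is in turn flooded, so s (ρ_m − ρ_w) = t (ρ_sed − ρ_w).
s = 2.3 km × (2070 − 1030) / (3200 − 1030) = 1.1 km.

1.1 km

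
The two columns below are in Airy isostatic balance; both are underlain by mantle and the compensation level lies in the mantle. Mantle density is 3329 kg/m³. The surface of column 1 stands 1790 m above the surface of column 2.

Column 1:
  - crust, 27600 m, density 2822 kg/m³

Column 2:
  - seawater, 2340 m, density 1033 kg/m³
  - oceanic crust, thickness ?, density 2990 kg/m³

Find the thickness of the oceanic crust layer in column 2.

Take the compensation level at the base of the deeper column (depth z_c below the surface of column 1) and equate Σ ρ_i t_i down to z_c; mantle fills any gap and the z_c terms cancel.
Column 1: 27600×2822 + (z_c − 27600)×3329
Column 2: 1790×0 + 2340×1033 + x×2990 + (z_c − 1790 − 2340 − x)×3329
The z_c×3329 term appears on both sides and cancels. Collect the known terms of each column as K = Σ(ρt)_known − 3329 × (depth of known layers): K_1 = 77887200 − 3329×27600 = −13993200; K_2 = 2417220 − 3329×(1790 + 2340) = −11331550.
Balance: K_1 = K_2 − x×(3329 − 2990), so x = (K_2 − K_1)/(3329 − 2990) = 2661650/339 = 7850 m.

7850 m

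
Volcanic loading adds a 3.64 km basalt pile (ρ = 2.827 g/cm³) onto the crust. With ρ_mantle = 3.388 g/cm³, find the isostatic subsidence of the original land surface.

Subaerial loading: s = t ρ_load / ρ_m.
s = 3.64 km × 2.827/3.388 = 3.04 km.

3.04 km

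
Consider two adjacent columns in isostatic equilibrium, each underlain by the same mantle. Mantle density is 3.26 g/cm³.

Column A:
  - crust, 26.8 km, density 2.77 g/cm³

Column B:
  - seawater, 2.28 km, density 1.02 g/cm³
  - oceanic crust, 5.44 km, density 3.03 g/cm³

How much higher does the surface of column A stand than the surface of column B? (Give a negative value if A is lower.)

2.08 km

For any compensation level in the mantle, the mantle terms cancel and isostasy reduces to e = (Σt_A − Σt_B) − (Σ(ρt)_A − Σ(ρt)_B) / ρ_m.
Σt_A = 26.8 km; Σt_B = 7.72 km; Σ(ρt)_A = 74.236; Σ(ρt)_B = 18.8088 (in km·g/cm³).
e = (26.8 − 7.72) − (74.236 − 18.8088) / 3.26 = 2.08 km.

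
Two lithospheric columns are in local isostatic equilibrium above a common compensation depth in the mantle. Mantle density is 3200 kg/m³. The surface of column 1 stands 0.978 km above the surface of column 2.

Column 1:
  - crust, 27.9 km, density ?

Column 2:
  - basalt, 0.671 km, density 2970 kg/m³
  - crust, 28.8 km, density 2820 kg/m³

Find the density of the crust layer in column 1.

2690 kg/m³

Take the compensation level at the base of the deeper column (depth z_c below the surface of column 1) and equate Σ ρ_i t_i down to z_c; mantle fills any gap and the z_c terms cancel.
Column 1: 27.9×ρ + (z_c − 27.9)×3200
Column 2: 0.978×0 + 0.671×2970 + 28.8×2820 + (z_c − 0.978 − 29.471)×3200
The z_c×3200 term appears on both sides and cancels. Collect the known terms of each column as K = Σ(ρt)_known − 3200 × (depth of known layers): K_1 = 0 − 3200×27.9 = −89280; K_2 = 83208.87 − 3200×(0.978 + 29.471) = −14227.93.
Balance: K_1 + 27.9×ρ = K_2, so ρ = (K_2 − K_1)/27.9 = 75052.1/27.9 = 2690 kg/m³.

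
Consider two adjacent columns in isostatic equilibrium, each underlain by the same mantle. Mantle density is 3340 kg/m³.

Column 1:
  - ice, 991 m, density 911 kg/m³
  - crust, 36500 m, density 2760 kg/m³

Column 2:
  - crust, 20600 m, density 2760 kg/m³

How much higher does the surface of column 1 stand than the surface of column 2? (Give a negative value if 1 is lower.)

3480 m

For any compensation level in the mantle, the mantle terms cancel and isostasy reduces to e = (Σt_1 − Σt_2) − (Σ(ρt)_1 − Σ(ρt)_2) / ρ_m.
Σt_1 = 37491 m; Σt_2 = 20600 m; Σ(ρt)_1 = 101642801; Σ(ρt)_2 = 56856000 (in m·kg/m³).
e = (37491 − 20600) − (101642801 − 56856000) / 3340 = 3480 m.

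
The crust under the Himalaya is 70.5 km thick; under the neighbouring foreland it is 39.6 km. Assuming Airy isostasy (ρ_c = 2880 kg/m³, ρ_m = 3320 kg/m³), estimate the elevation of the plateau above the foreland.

Excess crust Δ = 70.5 km − 39.6 km = 30.9 km, split between elevation h and root r with h + r = Δ.
Airy balance ρ_c h = (ρ_m − ρ_c) r gives r = h ρ_c/(ρ_m − ρ_c), so h (1 + ρ_c/(ρ_m − ρ_c)) = Δ, i.e. h = Δ (ρ_m − ρ_c)/ρ_m.
h = 30.9 km × 440/3320 = 4.1 km.

4.1 km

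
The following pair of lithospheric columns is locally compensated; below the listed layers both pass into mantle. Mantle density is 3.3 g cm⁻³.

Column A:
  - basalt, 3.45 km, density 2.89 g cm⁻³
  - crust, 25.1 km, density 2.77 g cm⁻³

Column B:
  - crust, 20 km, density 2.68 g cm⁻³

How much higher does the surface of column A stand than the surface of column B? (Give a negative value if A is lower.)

For any compensation level in the mantle, the mantle terms cancel and isostasy reduces to e = (Σt_A − Σt_B) − (Σ(ρt)_A − Σ(ρt)_B) / ρ_m.
Σt_A = 28.55 km; Σt_B = 20 km; Σ(ρt)_A = 79.4975; Σ(ρt)_B = 53.6 (in km·g cm⁻³).
e = (28.55 − 20) − (79.4975 − 53.6) / 3.3 = 0.702 km.

0.702 km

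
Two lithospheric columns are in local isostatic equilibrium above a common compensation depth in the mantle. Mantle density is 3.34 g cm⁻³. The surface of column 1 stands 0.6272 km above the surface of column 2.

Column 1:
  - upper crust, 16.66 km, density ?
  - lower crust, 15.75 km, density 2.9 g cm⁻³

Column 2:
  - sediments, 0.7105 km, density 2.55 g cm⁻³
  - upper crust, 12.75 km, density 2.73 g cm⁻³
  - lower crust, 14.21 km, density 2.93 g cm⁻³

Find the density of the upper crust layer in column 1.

2.78 g cm⁻³

Take the compensation level at the base of the deeper column (depth z_c below the surface of column 1) and equate Σ ρ_i t_i down to z_c; mantle fills any gap and the z_c terms cancel.
Column 1: 16.66×ρ + 15.75×2.9 + (z_c − 32.41)×3.34
Column 2: 0.6272×0 + 0.7105×2.55 + 12.75×2.73 + 14.21×2.93 + (z_c − 0.6272 − 27.6705)×3.34
The z_c×3.34 term appears on both sides and cancels. Collect the known terms of each column as K = Σ(ρt)_known − 3.34 × (depth of known layers): K_1 = 45.675 − 3.34×32.41 = −62.5744; K_2 = 78.254575 − 3.34×(0.6272 + 27.6705) = −16.259743.
Balance: K_1 + 16.66×ρ = K_2, so ρ = (K_2 − K_1)/16.66 = 46.3147/16.66 = 2.78 g cm⁻³.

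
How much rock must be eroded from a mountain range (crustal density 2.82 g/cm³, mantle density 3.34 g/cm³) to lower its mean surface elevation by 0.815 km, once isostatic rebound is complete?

5.23 km

Net drop Δ = e − u = e − e ρ_c/ρ_m = e (ρ_m − ρ_c)/ρ_m.
e = Δ ρ_m/(ρ_m − ρ_c) = 0.815 km × 3.34/0.52 = 5.23 km.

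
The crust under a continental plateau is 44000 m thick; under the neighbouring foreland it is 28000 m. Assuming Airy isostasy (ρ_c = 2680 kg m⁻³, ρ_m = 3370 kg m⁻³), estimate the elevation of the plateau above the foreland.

Excess crust Δ = 44000 m − 28000 m = 16000 m, split between elevation h and root r with h + r = Δ.
Airy balance ρ_c h = (ρ_m − ρ_c) r gives r = h ρ_c/(ρ_m − ρ_c), so h (1 + ρ_c/(ρ_m − ρ_c)) = Δ, i.e. h = Δ (ρ_m − ρ_c)/ρ_m.
h = 16000 m × 690/3370 = 3280 m.

3280 m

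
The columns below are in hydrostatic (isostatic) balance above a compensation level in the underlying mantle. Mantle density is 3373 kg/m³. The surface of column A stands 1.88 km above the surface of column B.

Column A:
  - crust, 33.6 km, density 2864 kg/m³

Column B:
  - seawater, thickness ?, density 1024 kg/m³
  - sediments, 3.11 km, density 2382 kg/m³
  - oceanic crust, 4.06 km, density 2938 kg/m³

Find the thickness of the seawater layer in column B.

Take the compensation level at the base of the deeper column (depth z_c below the surface of column A) and equate Σ ρ_i t_i down to z_c; mantle fills any gap and the z_c terms cancel.
Column A: 33.6×2864 + (z_c − 33.6)×3373
Column B: 1.88×0 + x×1024 + 3.11×2382 + 4.06×2938 + (z_c − 1.88 − 7.17 − x)×3373
The z_c×3373 term appears on both sides and cancels. Collect the known terms of each column as K = Σ(ρt)_known − 3373 × (depth of known layers): K_A = 96230.4 − 3373×33.6 = −17102.4; K_B = 19336.3 − 3373×(1.88 + 7.17) = −11189.35.
Balance: K_A = K_B − x×(3373 − 1024), so x = (K_B − K_A)/(3373 − 1024) = 5913.05/2349 = 2.52 km.

2.52 km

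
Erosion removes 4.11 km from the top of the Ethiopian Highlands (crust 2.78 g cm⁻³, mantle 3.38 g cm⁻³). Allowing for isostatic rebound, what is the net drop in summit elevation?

0.73 km

Rebound u = e ρ_c/ρ_m = 4.11 km × 2.78/3.38 = 3.38 km.
Net surface drop = e − u = 4.11 km − 3.38 km = e (ρ_m − ρ_c)/ρ_m = 0.73 km.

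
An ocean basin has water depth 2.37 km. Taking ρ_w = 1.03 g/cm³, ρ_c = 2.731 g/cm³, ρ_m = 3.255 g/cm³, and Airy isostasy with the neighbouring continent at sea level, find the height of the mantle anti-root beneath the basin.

Isostatic balance requires: replacing crust with seawater at the top is compensated by replacing crust with mantle at the base: d (ρ_c − ρ_w) = a (ρ_m − ρ_c).
a = d (ρ_c − ρ_w)/(ρ_m − ρ_c) = 2.37 km × 1.701/0.524 = 7.69 km.

7.69 km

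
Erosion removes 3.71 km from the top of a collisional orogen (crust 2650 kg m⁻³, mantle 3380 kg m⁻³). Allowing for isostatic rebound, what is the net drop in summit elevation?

0.801 km

Rebound u = e ρ_c/ρ_m = 3.71 km × 2650/3380 = 2.909 km.
Net surface drop = e − u = 3.71 km − 2.909 km = e (ρ_m − ρ_c)/ρ_m = 0.801 km.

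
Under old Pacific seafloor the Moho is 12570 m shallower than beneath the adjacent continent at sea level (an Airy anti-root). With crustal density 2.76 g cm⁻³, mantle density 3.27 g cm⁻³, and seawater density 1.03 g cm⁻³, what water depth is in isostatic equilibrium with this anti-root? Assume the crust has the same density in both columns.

Replacing a thickness d of crust by seawater at the top must be balanced by replacing crust with mantle at the base: d (ρ_c − ρ_w) = a (ρ_m − ρ_c).
d = a (ρ_m − ρ_c)/(ρ_c − ρ_w) = 12570 m × 0.51/1.73 = 3710 m.

3710 m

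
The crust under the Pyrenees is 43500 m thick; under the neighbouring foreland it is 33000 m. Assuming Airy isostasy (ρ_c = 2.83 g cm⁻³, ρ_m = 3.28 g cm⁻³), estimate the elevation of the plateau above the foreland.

1440 m

Excess crust Δ = 43500 m − 33000 m = 10500 m, split between elevation h and root r with h + r = Δ.
Airy balance ρ_c h = (ρ_m − ρ_c) r gives r = h ρ_c/(ρ_m − ρ_c), so h (1 + ρ_c/(ρ_m − ρ_c)) = Δ, i.e. h = Δ (ρ_m − ρ_c)/ρ_m.
h = 10500 m × 0.45/3.28 = 1440 m.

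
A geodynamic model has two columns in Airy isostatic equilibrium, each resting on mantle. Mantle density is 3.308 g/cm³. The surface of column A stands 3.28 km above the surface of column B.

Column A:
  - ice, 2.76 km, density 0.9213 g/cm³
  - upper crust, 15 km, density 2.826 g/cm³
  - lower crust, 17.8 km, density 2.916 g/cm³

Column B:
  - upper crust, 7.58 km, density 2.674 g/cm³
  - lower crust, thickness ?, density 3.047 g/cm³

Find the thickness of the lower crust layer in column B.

Take the compensation level at the base of the deeper column (depth z_c below the surface of column A) and equate Σ ρ_i t_i down to z_c; mantle fills any gap and the z_c terms cancel.
Column A: 2.76×0.9213 + 15×2.826 + 17.8×2.916 + (z_c − 35.56)×3.308
Column B: 3.28×0 + 7.58×2.674 + x×3.047 + (z_c − 3.28 − 7.58 − x)×3.308
The z_c×3.308 term appears on both sides and cancels. Collect the known terms of each column as K = Σ(ρt)_known − 3.308 × (depth of known layers): K_A = 96.837588 − 3.308×35.56 = −20.794892; K_B = 20.26892 − 3.308×(3.28 + 7.58) = −15.65596.
Balance: K_A = K_B − x×(3.308 − 3.047), so x = (K_B − K_A)/(3.308 − 3.047) = 5.13893/0.261 = 19.7 km.

19.7 km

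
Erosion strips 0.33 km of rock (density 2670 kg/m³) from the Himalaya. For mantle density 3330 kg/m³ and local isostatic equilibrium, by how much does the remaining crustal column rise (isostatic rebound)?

0.265 km

Unloading: uplift u = e ρ_c/ρ_m = 0.33 km × 2670/3330 = 0.265 km.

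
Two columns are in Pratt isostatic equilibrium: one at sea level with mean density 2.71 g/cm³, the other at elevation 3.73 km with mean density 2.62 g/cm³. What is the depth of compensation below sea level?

ρ_ref D = ρ (D + h) → D (ρ_ref − ρ) = ρ h.
D = ρ h/(ρ_ref − ρ) = 2.62 × 3.73 km/(2.71 − 2.62) = 109 km.

109 km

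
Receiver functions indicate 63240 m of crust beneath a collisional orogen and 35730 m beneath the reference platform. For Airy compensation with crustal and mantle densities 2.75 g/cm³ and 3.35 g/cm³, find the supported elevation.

4930 m

Excess crust Δ = 63240 m − 35730 m = 27510 m, split between elevation h and root r with h + r = Δ.
Airy balance ρ_c h = (ρ_m − ρ_c) r gives r = h ρ_c/(ρ_m − ρ_c), so h (1 + ρ_c/(ρ_m − ρ_c)) = Δ, i.e. h = Δ (ρ_m − ρ_c)/ρ_m.
h = 27510 m × 0.6/3.35 = 4930 m.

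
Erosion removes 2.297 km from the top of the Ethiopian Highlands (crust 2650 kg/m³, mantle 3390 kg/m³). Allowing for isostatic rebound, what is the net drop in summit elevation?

Rebound u = e ρ_c/ρ_m = 2.297 km × 2650/3390 = 1.796 km.
Net surface drop = e − u = 2.297 km − 1.796 km = e (ρ_m − ρ_c)/ρ_m = 0.501 km.

0.501 km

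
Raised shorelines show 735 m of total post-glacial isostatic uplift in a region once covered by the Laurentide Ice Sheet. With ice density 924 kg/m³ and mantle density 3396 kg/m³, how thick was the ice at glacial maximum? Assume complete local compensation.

2700 m

u = t ρ_ice/ρ_m → t = u ρ_m/ρ_ice = 735 m × 3396/924 = 2700 m.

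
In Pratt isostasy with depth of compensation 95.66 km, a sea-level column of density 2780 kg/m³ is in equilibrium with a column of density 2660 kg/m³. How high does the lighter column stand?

ρ_ref D = ρ (D + h) → h = D (ρ_ref − ρ)/ρ.
h = 95.66 km × (2780 − 2660)/2660 = 4.32 km.

4.32 km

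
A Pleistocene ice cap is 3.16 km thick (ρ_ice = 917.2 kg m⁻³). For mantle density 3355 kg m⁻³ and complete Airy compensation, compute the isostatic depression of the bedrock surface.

0.864 km

In Airy isostatic equilibrium: the ice load ρ_ice t is balanced by mantle displaced below, ρ_m s.
s = t ρ_ice / ρ_m = 3.16 km × 917.2/3355 = 0.864 km.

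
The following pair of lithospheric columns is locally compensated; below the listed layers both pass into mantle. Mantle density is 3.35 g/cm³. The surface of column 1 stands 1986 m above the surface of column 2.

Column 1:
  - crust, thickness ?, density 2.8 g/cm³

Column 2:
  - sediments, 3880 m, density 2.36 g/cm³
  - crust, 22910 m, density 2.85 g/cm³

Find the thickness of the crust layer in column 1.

39900 m

Take the compensation level at the base of the deeper column (depth z_c below the surface of column 1) and equate Σ ρ_i t_i down to z_c; mantle fills any gap and the z_c terms cancel.
Column 1: x×2.8 + (z_c − 0 − x)×3.35
Column 2: 1986×0 + 3880×2.36 + 22910×2.85 + (z_c − 1986 − 26790)×3.35
The z_c×3.35 term appears on both sides and cancels. Collect the known terms of each column as K = Σ(ρt)_known − 3.35 × (depth of known layers): K_1 = 0 − 3.35×0 = 0; K_2 = 74450.3 − 3.35×(1986 + 26790) = −21949.3.
Balance: K_1 − x×(3.35 − 2.8) = K_2, so x = (K_1 − K_2)/(3.35 − 2.8) = 21949.3/0.55 = 39900 m.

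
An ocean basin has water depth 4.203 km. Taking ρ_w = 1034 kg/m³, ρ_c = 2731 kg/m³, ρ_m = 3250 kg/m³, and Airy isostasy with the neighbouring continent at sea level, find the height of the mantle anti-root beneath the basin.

13.7 km

Equating mass per unit area of the two columns: replacing crust with seawater at the top is compensated by replacing crust with mantle at the base: d (ρ_c − ρ_w) = a (ρ_m − ρ_c).
a = d (ρ_c − ρ_w)/(ρ_m − ρ_c) = 4.203 km × 1697/519 = 13.7 km.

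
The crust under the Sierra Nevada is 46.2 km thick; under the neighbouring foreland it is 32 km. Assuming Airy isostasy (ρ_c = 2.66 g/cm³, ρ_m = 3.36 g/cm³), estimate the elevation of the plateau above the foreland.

2.96 km

Excess crust Δ = 46.2 km − 32 km = 14.2 km, split between elevation h and root r with h + r = Δ.
Airy balance ρ_c h = (ρ_m − ρ_c) r gives r = h ρ_c/(ρ_m − ρ_c), so h (1 + ρ_c/(ρ_m − ρ_c)) = Δ, i.e. h = Δ (ρ_m − ρ_c)/ρ_m.
h = 14.2 km × 0.7/3.36 = 2.96 km.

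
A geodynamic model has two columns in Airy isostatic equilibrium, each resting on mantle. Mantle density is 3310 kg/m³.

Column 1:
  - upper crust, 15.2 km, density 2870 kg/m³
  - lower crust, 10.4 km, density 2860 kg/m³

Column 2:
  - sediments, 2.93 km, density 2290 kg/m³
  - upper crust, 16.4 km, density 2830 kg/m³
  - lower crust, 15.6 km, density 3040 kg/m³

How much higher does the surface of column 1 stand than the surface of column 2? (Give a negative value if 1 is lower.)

For any compensation level in the mantle, the mantle terms cancel and isostasy reduces to e = (Σt_1 − Σt_2) − (Σ(ρt)_1 − Σ(ρt)_2) / ρ_m.
Σt_1 = 25.6 km; Σt_2 = 34.93 km; Σ(ρt)_1 = 73368; Σ(ρt)_2 = 100545.7 (in km·kg/m³).
e = (25.6 − 34.93) − (73368 − 100545.7) / 3310 = −1.12 km.

−1.12 km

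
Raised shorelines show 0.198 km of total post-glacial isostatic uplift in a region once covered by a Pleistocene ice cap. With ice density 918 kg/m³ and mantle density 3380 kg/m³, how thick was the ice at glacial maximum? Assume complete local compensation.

u = t ρ_ice/ρ_m → t = u ρ_m/ρ_ice = 0.198 km × 3380/918 = 0.729 km.

0.729 km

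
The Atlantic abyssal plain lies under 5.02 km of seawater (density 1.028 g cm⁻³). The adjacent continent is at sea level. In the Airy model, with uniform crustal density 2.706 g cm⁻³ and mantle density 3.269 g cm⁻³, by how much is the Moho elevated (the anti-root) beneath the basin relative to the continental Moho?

15 km

Equating mass per unit area of the two columns: replacing crust with seawater at the top is compensated by replacing crust with mantle at the base: d (ρ_c − ρ_w) = a (ρ_m − ρ_c).
a = d (ρ_c − ρ_w)/(ρ_m − ρ_c) = 5.02 km × 1.678/0.563 = 15 km.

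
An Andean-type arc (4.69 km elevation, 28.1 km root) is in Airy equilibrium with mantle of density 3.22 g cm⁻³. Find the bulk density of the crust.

2.76 g cm⁻³

ρ_c h = (ρ_m − ρ_c) r → ρ_c (h + r) = ρ_m r → ρ_c = ρ_m r / (h + r).
ρ_c = 3.22 × 28.1 km / (4.69 km + 28.1 km) = 2.76 g cm⁻³.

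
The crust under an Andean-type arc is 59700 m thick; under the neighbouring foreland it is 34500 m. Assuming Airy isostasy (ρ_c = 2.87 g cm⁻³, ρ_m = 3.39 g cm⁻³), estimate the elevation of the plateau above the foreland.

Excess crust Δ = 59700 m − 34500 m = 25200 m, split between elevation h and root r with h + r = Δ.
Airy balance ρ_c h = (ρ_m − ρ_c) r gives r = h ρ_c/(ρ_m − ρ_c), so h (1 + ρ_c/(ρ_m − ρ_c)) = Δ, i.e. h = Δ (ρ_m − ρ_c)/ρ_m.
h = 25200 m × 0.52/3.39 = 3870 m.

3870 m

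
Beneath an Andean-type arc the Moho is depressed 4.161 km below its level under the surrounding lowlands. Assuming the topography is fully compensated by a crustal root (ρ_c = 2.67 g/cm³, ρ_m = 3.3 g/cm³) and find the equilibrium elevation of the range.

In Airy isostatic equilibrium: ρ_c h = (ρ_m − ρ_c) r.
h = r (ρ_m − ρ_c) / ρ_c = 4.161 km × (3.3 − 2.67) / 2.67 = 0.982 km.

0.982 km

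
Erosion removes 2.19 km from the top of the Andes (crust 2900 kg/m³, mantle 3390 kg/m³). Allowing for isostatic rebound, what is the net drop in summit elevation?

0.317 km

Rebound u = e ρ_c/ρ_m = 2.19 km × 2900/3390 = 1.873 km.
Net surface drop = e − u = 2.19 km − 1.873 km = e (ρ_m − ρ_c)/ρ_m = 0.317 km.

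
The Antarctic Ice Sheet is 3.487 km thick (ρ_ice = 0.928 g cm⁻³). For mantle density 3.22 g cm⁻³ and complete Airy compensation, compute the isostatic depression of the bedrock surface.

Balancing pressure at the compensation depth: the ice load ρ_ice t is balanced by mantle displaced below, ρ_m s.
s = t ρ_ice / ρ_m = 3.487 km × 0.928/3.22 = 1 km.

1 km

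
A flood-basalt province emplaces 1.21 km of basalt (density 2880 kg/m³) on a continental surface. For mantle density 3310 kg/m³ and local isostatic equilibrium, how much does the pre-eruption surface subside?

Subaerial loading: s = t ρ_load / ρ_m.
s = 1.21 km × 2880/3310 = 1.05 km.

1.05 km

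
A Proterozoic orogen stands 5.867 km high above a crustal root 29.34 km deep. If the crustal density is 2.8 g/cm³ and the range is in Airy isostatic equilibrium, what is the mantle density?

3.36 g/cm³

Airy balance: ρ_c h = (ρ_m − ρ_c) r → ρ_m = ρ_c (1 + h/r).
ρ_m = 2.8 × (1 + 5.867 km/29.34 km) = 3.36 g/cm³.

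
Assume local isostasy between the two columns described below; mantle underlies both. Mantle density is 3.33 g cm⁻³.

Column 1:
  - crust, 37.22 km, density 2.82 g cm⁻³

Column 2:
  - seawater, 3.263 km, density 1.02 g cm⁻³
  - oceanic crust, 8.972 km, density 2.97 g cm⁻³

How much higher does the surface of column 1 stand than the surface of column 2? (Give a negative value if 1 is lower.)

2.47 km

For any compensation level in the mantle, the mantle terms cancel and isostasy reduces to e = (Σt_1 − Σt_2) − (Σ(ρt)_1 − Σ(ρt)_2) / ρ_m.
Σt_1 = 37.22 km; Σt_2 = 12.235 km; Σ(ρt)_1 = 104.9604; Σ(ρt)_2 = 29.9751 (in km·g cm⁻³).
e = (37.22 − 12.235) − (104.9604 − 29.9751) / 3.33 = 2.47 km.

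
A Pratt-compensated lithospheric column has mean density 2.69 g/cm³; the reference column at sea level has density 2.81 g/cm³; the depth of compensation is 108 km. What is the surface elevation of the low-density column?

4.82 km

ρ_ref D = ρ (D + h) → h = D (ρ_ref − ρ)/ρ.
h = 108 km × (2.81 − 2.69)/2.69 = 4.82 km.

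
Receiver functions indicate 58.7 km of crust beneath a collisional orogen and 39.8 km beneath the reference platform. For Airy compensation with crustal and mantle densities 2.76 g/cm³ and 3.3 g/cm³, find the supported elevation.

3.09 km

Excess crust Δ = 58.7 km − 39.8 km = 18.9 km, split between elevation h and root r with h + r = Δ.
Airy balance ρ_c h = (ρ_m − ρ_c) r gives r = h ρ_c/(ρ_m − ρ_c), so h (1 + ρ_c/(ρ_m − ρ_c)) = Δ, i.e. h = Δ (ρ_m − ρ_c)/ρ_m.
h = 18.9 km × 0.54/3.3 = 3.09 km.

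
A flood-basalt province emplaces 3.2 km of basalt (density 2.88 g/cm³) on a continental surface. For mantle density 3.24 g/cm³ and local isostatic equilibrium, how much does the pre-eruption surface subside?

Subaerial loading: s = t ρ_load / ρ_m.
s = 3.2 km × 2.88/3.24 = 2.84 km.

2.84 km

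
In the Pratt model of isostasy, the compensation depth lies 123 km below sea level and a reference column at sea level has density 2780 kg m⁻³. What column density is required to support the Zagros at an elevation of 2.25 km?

Pratt balance: ρ_ref D = ρ (D + h).
ρ = ρ_ref D/(D + h) = 2780 × 123 km/(123 km + 2.25 km) = 2730 kg m⁻³.

2730 kg m⁻³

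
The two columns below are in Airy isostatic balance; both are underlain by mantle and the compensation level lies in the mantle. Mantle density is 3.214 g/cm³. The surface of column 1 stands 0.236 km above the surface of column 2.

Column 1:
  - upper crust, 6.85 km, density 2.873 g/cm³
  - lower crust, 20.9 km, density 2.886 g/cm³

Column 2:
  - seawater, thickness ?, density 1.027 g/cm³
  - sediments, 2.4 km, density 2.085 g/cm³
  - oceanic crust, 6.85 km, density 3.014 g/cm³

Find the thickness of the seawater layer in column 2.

Take the compensation level at the base of the deeper column (depth z_c below the surface of column 1) and equate Σ ρ_i t_i down to z_c; mantle fills any gap and the z_c terms cancel.
Column 1: 6.85×2.873 + 20.9×2.886 + (z_c − 27.75)×3.214
Column 2: 0.236×0 + x×1.027 + 2.4×2.085 + 6.85×3.014 + (z_c − 0.236 − 9.25 − x)×3.214
The z_c×3.214 term appears on both sides and cancels. Collect the known terms of each column as K = Σ(ρt)_known − 3.214 × (depth of known layers): K_1 = 79.99745 − 3.214×27.75 = −9.19105; K_2 = 25.6499 − 3.214×(0.236 + 9.25) = −4.838104.
Balance: K_1 = K_2 − x×(3.214 − 1.027), so x = (K_2 − K_1)/(3.214 − 1.027) = 4.35295/2.187 = 1.99 km.

1.99 km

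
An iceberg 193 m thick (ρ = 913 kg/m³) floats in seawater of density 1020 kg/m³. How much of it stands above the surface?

Floating equilibrium: submerged depth d = t ρ_obj/ρ_fluid = 193 m × 913/1020 = 172.8 m.
Freeboard = t − d = 193 m − 172.8 m = 20.2 m.

20.2 m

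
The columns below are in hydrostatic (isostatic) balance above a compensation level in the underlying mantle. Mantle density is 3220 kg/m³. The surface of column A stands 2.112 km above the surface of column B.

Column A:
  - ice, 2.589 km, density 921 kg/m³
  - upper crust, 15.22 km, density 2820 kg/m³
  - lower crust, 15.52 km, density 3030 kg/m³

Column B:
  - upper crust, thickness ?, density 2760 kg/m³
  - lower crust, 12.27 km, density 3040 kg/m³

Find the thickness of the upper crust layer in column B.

13 km

Take the compensation level at the base of the deeper column (depth z_c below the surface of column A) and equate Σ ρ_i t_i down to z_c; mantle fills any gap and the z_c terms cancel.
Column A: 2.589×921 + 15.22×2820 + 15.52×3030 + (z_c − 33.329)×3220
Column B: 2.112×0 + x×2760 + 12.27×3040 + (z_c − 2.112 − 12.27 − x)×3220
The z_c×3220 term appears on both sides and cancels. Collect the known terms of each column as K = Σ(ρt)_known − 3220 × (depth of known layers): K_A = 92330.469 − 3220×33.329 = −14988.911; K_B = 37300.8 − 3220×(2.112 + 12.27) = −9009.24.
Balance: K_A = K_B − x×(3220 − 2760), so x = (K_B − K_A)/(3220 − 2760) = 5979.67/460 = 13 km.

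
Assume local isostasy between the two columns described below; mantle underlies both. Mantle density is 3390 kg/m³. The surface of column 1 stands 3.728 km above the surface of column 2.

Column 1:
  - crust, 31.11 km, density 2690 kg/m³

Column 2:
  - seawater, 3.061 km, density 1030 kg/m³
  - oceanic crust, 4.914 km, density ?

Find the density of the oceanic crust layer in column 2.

Take the compensation level at the base of the deeper column (depth z_c below the surface of column 1) and equate Σ ρ_i t_i down to z_c; mantle fills any gap and the z_c terms cancel.
Column 1: 31.11×2690 + (z_c − 31.11)×3390
Column 2: 3.728×0 + 3.061×1030 + 4.914×ρ + (z_c − 3.728 − 7.975)×3390
The z_c×3390 term appears on both sides and cancels. Collect the known terms of each column as K = Σ(ρt)_known − 3390 × (depth of known layers): K_1 = 83685.9 − 3390×31.11 = −21777; K_2 = 3152.83 − 3390×(3.728 + 7.975) = −36520.34.
Balance: K_1 = K_2 + 4.914×ρ, so ρ = (K_1 − K_2)/4.914 = 14743.3/4.914 = 3000 kg/m³.

3000 kg/m³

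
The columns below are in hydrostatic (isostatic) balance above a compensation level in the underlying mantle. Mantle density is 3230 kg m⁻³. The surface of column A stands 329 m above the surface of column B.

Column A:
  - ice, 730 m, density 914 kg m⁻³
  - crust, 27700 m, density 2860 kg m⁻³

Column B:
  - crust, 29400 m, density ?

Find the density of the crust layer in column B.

Take the compensation level at the base of the deeper column (depth z_c below the surface of column A) and equate Σ ρ_i t_i down to z_c; mantle fills any gap and the z_c terms cancel.
Column A: 730×914 + 27700×2860 + (z_c − 28430)×3230
Column B: 329×0 + 29400×ρ + (z_c − 329 − 29400)×3230
The z_c×3230 term appears on both sides and cancels. Collect the known terms of each column as K = Σ(ρt)_known − 3230 × (depth of known layers): K_A = 79889220 − 3230×28430 = −11939680; K_B = 0 − 3230×(329 + 29400) = −96024670.
Balance: K_A = K_B + 29400×ρ, so ρ = (K_A − K_B)/29400 = 84085000/29400 = 2860 kg m⁻³.

2860 kg m⁻³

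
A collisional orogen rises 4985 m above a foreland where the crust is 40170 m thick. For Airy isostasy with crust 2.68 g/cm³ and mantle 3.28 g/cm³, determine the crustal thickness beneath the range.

Root depth r = h ρ_c / (ρ_m − ρ_c) = 4985 m × 2.68 / 0.6 = 22270 m.
Total thickness = T + h + r = 40170 m + 4985 m + 22270 m = 67400 m.

67400 m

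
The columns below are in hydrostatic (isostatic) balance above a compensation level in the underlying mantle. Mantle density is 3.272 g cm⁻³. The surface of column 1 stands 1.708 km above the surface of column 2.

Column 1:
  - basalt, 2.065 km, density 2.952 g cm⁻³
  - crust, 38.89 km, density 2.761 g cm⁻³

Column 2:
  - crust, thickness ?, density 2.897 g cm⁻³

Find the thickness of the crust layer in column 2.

Take the compensation level at the base of the deeper column (depth z_c below the surface of column 1) and equate Σ ρ_i t_i down to z_c; mantle fills any gap and the z_c terms cancel.
Column 1: 2.065×2.952 + 38.89×2.761 + (z_c − 40.955)×3.272
Column 2: 1.708×0 + x×2.897 + (z_c − 1.708 − 0 − x)×3.272
The z_c×3.272 term appears on both sides and cancels. Collect the known terms of each column as K = Σ(ρt)_known − 3.272 × (depth of known layers): K_1 = 113.47117 − 3.272×40.955 = −20.53359; K_2 = 0 − 3.272×(1.708 + 0) = −5.588576.
Balance: K_1 = K_2 − x×(3.272 − 2.897), so x = (K_2 − K_1)/(3.272 − 2.897) = 14.945/0.375 = 39.9 km.

39.9 km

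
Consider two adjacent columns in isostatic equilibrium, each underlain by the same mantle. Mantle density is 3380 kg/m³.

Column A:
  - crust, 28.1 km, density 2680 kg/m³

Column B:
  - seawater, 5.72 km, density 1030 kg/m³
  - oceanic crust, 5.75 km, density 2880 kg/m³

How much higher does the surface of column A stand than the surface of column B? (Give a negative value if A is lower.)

0.992 km

For any compensation level in the mantle, the mantle terms cancel and isostasy reduces to e = (Σt_A − Σt_B) − (Σ(ρt)_A − Σ(ρt)_B) / ρ_m.
Σt_A = 28.1 km; Σt_B = 11.47 km; Σ(ρt)_A = 75308; Σ(ρt)_B = 22451.6 (in km·kg/m³).
e = (28.1 − 11.47) − (75308 − 22451.6) / 3380 = 0.992 km.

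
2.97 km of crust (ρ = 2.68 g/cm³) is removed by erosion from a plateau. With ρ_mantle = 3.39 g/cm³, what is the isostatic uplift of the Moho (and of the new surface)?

Unloading: uplift u = e ρ_c/ρ_m = 2.97 km × 2.68/3.39 = 2.35 km.

2.35 km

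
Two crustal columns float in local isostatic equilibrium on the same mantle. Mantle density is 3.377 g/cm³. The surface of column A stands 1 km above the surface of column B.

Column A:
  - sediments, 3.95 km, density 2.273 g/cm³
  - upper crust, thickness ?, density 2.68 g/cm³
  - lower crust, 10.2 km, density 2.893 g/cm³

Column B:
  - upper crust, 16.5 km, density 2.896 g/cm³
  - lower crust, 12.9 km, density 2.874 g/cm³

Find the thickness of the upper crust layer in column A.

12.2 km

Take the compensation level at the base of the deeper column (depth z_c below the surface of column A) and equate Σ ρ_i t_i down to z_c; mantle fills any gap and the z_c terms cancel.
Column A: 3.95×2.273 + x×2.68 + 10.2×2.893 + (z_c − 14.15 − x)×3.377
Column B: 1×0 + 16.5×2.896 + 12.9×2.874 + (z_c − 1 − 29.4)×3.377
The z_c×3.377 term appears on both sides and cancels. Collect the known terms of each column as K = Σ(ρt)_known − 3.377 × (depth of known layers): K_A = 38.48695 − 3.377×14.15 = −9.2976; K_B = 84.8586 − 3.377×(1 + 29.4) = −17.8022.
Balance: K_A − x×(3.377 − 2.68) = K_B, so x = (K_A − K_B)/(3.377 − 2.68) = 8.5046/0.697 = 12.2 km.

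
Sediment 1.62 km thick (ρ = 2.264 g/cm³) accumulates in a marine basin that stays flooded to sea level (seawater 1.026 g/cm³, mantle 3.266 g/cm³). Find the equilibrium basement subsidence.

0.895 km

Submarine loading: the sediment displaces seawater, and the subsidence is in turn flooded, so s (ρ_m − ρ_w) = t (ρ_sed − ρ_w).
s = 1.62 km × (2.264 − 1.026) / (3.266 − 1.026) = 0.895 km.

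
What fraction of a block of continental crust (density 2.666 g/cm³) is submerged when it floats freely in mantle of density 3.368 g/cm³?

0.792

Submerged fraction = ρ_obj/ρ_fluid = 2.666/3.368 = 0.792.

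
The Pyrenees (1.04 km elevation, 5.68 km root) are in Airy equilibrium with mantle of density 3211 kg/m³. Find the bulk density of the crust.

2710 kg/m³

ρ_c h = (ρ_m − ρ_c) r → ρ_c (h + r) = ρ_m r → ρ_c = ρ_m r / (h + r).
ρ_c = 3211 × 5.68 km / (1.04 km + 5.68 km) = 2710 kg/m³.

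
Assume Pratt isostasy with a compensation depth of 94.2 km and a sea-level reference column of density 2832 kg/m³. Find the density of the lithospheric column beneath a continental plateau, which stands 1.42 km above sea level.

Pratt balance: ρ_ref D = ρ (D + h).
ρ = ρ_ref D/(D + h) = 2832 × 94.2 km/(94.2 km + 1.42 km) = 2790 kg/m³.

2790 kg/m³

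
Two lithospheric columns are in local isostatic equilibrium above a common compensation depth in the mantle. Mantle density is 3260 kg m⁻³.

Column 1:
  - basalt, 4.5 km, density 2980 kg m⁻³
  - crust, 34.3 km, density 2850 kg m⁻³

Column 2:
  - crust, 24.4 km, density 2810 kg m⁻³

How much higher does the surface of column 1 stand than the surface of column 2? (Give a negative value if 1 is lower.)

1.33 km

For any compensation level in the mantle, the mantle terms cancel and isostasy reduces to e = (Σt_1 − Σt_2) − (Σ(ρt)_1 − Σ(ρt)_2) / ρ_m.
Σt_1 = 38.8 km; Σt_2 = 24.4 km; Σ(ρt)_1 = 111165; Σ(ρt)_2 = 68564 (in km·kg m⁻³).
e = (38.8 − 24.4) − (111165 − 68564) / 3260 = 1.33 km.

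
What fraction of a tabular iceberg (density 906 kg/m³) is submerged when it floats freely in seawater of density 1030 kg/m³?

Submerged fraction = ρ_obj/ρ_fluid = 906/1030 = 88%.

88%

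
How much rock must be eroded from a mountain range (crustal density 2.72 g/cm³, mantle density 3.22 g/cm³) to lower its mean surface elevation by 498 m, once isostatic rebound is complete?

Net drop Δ = e − u = e − e ρ_c/ρ_m = e (ρ_m − ρ_c)/ρ_m.
e = Δ ρ_m/(ρ_m − ρ_c) = 498 m × 3.22/0.5 = 3210 m.

3210 m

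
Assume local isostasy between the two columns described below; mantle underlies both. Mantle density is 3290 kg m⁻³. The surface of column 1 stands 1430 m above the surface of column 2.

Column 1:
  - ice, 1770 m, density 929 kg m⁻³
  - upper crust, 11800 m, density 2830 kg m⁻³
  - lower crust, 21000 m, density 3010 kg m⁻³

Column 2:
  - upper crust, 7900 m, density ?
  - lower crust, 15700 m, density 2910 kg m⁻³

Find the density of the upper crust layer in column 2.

Take the compensation level at the base of the deeper column (depth z_c below the surface of column 1) and equate Σ ρ_i t_i down to z_c; mantle fills any gap and the z_c terms cancel.
Column 1: 1770×929 + 11800×2830 + 21000×3010 + (z_c − 34570)×3290
Column 2: 1430×0 + 7900×ρ + 15700×2910 + (z_c − 1430 − 23600)×3290
The z_c×3290 term appears on both sides and cancels. Collect the known terms of each column as K = Σ(ρt)_known − 3290 × (depth of known layers): K_1 = 98248330 − 3290×34570 = −15486970; K_2 = 45687000 − 3290×(1430 + 23600) = −36661700.
Balance: K_1 = K_2 + 7900×ρ, so ρ = (K_1 − K_2)/7900 = 21174700/7900 = 2680 kg m⁻³.

2680 kg m⁻³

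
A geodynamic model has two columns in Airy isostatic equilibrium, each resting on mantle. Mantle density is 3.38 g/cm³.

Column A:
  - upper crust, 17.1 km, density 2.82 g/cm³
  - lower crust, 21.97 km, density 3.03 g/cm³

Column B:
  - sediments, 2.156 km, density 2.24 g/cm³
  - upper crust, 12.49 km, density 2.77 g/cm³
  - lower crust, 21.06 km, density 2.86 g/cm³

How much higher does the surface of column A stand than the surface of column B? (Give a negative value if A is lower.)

−1.11 km

For any compensation level in the mantle, the mantle terms cancel and isostasy reduces to e = (Σt_A − Σt_B) − (Σ(ρt)_A − Σ(ρt)_B) / ρ_m.
Σt_A = 39.07 km; Σt_B = 35.706 km; Σ(ρt)_A = 114.7911; Σ(ρt)_B = 99.65834 (in km·g/cm³).
e = (39.07 − 35.706) − (114.7911 − 99.65834) / 3.38 = −1.11 km.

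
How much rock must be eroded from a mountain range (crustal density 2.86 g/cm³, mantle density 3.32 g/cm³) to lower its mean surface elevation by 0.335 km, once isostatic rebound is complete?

Net drop Δ = e − u = e − e ρ_c/ρ_m = e (ρ_m − ρ_c)/ρ_m.
e = Δ ρ_m/(ρ_m − ρ_c) = 0.335 km × 3.32/0.46 = 2.42 km.

2.42 km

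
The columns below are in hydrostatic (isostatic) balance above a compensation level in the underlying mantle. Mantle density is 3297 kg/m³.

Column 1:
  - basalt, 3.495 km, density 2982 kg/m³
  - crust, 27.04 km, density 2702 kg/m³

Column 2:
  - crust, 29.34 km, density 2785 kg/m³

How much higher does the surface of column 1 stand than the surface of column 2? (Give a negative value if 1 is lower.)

For any compensation level in the mantle, the mantle terms cancel and isostasy reduces to e = (Σt_1 − Σt_2) − (Σ(ρt)_1 − Σ(ρt)_2) / ρ_m.
Σt_1 = 30.535 km; Σt_2 = 29.34 km; Σ(ρt)_1 = 83484.17; Σ(ρt)_2 = 81711.9 (in km·kg/m³).
e = (30.535 − 29.34) − (83484.17 − 81711.9) / 3297 = 0.657 km.

0.657 km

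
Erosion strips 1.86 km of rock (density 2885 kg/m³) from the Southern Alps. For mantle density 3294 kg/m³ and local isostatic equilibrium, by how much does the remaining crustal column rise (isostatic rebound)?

Unloading: uplift u = e ρ_c/ρ_m = 1.86 km × 2885/3294 = 1.63 km.

1.63 km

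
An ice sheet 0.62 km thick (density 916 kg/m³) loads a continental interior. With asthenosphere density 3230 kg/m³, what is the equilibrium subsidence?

0.176 km

In Airy isostatic equilibrium: the ice load ρ_ice t is balanced by mantle displaced below, ρ_m s.
s = t ρ_ice / ρ_m = 0.62 km × 916/3230 = 0.176 km.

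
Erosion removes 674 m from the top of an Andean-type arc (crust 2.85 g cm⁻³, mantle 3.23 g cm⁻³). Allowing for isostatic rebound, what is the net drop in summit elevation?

79.3 m

Rebound u = e ρ_c/ρ_m = 674 m × 2.85/3.23 = 594.7 m.
Net surface drop = e − u = 674 m − 594.7 m = e (ρ_m − ρ_c)/ρ_m = 79.3 m.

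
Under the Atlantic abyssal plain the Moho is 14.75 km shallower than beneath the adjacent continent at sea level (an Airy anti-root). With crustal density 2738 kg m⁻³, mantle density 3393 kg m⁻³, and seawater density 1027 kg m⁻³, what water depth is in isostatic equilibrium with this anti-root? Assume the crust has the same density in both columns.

5.65 km

Replacing a thickness d of crust by seawater at the top must be balanced by replacing crust with mantle at the base: d (ρ_c − ρ_w) = a (ρ_m − ρ_c).
d = a (ρ_m − ρ_c)/(ρ_c − ρ_w) = 14.75 km × 655/1711 = 5.65 km.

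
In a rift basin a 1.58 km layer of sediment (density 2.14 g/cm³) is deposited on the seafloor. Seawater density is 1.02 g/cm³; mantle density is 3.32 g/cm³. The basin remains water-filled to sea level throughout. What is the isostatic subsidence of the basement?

0.769 km

Submarine loading: the sediment displaces seawater, and the subsidence is in turn flooded, so s (ρ_m − ρ_w) = t (ρ_sed − ρ_w).
s = 1.58 km × (2.14 − 1.02) / (3.32 − 1.02) = 0.769 km.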